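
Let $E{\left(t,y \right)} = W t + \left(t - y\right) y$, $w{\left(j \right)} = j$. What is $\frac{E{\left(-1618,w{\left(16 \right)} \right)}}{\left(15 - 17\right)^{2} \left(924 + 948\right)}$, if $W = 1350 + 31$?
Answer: $- \frac{125589}{416} \approx -301.9$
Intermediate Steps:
$W = 1381$
$E{\left(t,y \right)} = 1381 t + y \left(t - y\right)$ ($E{\left(t,y \right)} = 1381 t + \left(t - y\right) y = 1381 t + y \left(t - y\right)$)
$\frac{E{\left(-1618,w{\left(16 \right)} \right)}}{\left(15 - 17\right)^{2} \left(924 + 948\right)} = \frac{- 16^{2} + 1381 \left(-1618\right) - 25888}{\left(15 - 17\right)^{2} \left(924 + 948\right)} = \frac{\left(-1\right) 256 - 2234458 - 25888}{\left(-2\right)^{2} \cdot 1872} = \frac{-256 - 2234458 - 25888}{4 \cdot 1872} = - \frac{2260602}{7488} = \left(-2260602\right) \frac{1}{7488} = - \frac{125589}{416}$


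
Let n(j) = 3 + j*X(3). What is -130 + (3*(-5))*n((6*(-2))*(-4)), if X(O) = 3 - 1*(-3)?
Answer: -4495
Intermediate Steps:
X(O) = 6 (X(O) = 3 + 3 = 6)
n(j) = 3 + 6*j (n(j) = 3 + j*6 = 3 + 6*j)
-130 + (3*(-5))*n((6*(-2))*(-4)) = -130 + (3*(-5))*(3 + 6*((6*(-2))*(-4))) = -130 - 15*(3 + 6*(-12*(-4))) = -130 - 15*(3 + 6*48) = -130 - 15*(3 + 288) = -130 - 15*291 = -130 - 4365 = -4495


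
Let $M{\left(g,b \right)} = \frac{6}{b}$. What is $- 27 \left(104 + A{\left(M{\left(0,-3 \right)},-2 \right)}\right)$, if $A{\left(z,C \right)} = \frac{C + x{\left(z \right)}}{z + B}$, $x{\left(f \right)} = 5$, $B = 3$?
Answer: $-2889$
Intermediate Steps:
$A{\left(z,C \right)} = \frac{5 + C}{3 + z}$ ($A{\left(z,C \right)} = \frac{C + 5}{z + 3} = \frac{5 + C}{3 + z}$)
$- 27 \left(104 + A{\left(M{\left(0,-3 \right)},-2 \right)}\right) = - 27 \left(104 + \frac{5 - 2}{3 + \frac{6}{-3}}\right) = - 27 \left(104 + \frac{1}{3 + 6 \left(- \frac{1}{3}\right)} 3\right) = - 27 \left(104 + \frac{1}{3 - 2} \cdot 3\right) = - 27 \left(104 + 1^{-1} \cdot 3\right) = - 27 \left(104 + 1 \cdot 3\right) = - 27 \left(104 + 3\right) = \left(-27\right) 107 = -2889$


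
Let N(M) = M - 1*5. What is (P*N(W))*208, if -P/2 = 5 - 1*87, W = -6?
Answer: -375232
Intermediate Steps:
N(M) = -5 + M (N(M) = M - 5 = -5 + M)
P = 164 (P = -2*(5 - 1*87) = -2*(5 - 87) = -2*(-82) = 164)
(P*N(W))*208 = (164*(-5 - 6))*208 = (164*(-11))*208 = -1804*208 = -375232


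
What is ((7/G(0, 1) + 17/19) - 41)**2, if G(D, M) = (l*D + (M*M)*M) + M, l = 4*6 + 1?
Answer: 1934881/1444 ≈ 1339.9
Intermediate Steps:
l = 25 (l = 24 + 1 = 25)
G(D, M) = M + M**3 + 25*D (G(D, M) = (25*D + (M*M)*M) + M = (25*D + M**2*M) + M = (25*D + M**3) + M = (M**3 + 25*D) + M = M + M**3 + 25*D)
((7/G(0, 1) + 17/19) - 41)**2 = ((7/(1 + 1**3 + 25*0) + 17/19) - 41)**2 = ((7/(1 + 1 + 0) + 17*(1/19)) - 41)**2 = ((7/2 + 17/19) - 41)**2 = (167/38 - 41)**2 = (-1391/38)**2 = 1934881/1444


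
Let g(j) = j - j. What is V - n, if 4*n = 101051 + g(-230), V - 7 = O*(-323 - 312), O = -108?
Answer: 173297/4 ≈ 43324.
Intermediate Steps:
g(j) = 0
V = 68587 (V = 7 - 108*(-323 - 312) = 7 - 108*(-635) = 7 + 68580 = 68587)
n = 101051/4 (n = (101051 + 0)/4 = (¼)*101051 = 101051/4 ≈ 25263.)
V - n = 68587 - 1*101051/4 = 68587 - 101051/4 = 173297/4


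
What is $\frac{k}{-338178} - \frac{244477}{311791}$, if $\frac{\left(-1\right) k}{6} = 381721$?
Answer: $\frac{105237715160}{17573476133} \approx 5.9884$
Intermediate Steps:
$k = -2290326$ ($k = \left(-6\right) 381721 = -2290326$)
$\frac{k}{-338178} - \frac{244477}{311791} = - \frac{2290326}{-338178} - \frac{244477}{311791} = \left(-2290326\right) \left(- \frac{1}{338178}\right) - \frac{244477}{311791} = \frac{381721}{56363} - \frac{244477}{311791} = \frac{105237715160}{17573476133}$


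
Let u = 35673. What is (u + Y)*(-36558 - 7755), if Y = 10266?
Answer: -2035694907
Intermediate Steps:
(u + Y)*(-36558 - 7755) = (35673 + 10266)*(-36558 - 7755) = 45939*(-44313) = -2035694907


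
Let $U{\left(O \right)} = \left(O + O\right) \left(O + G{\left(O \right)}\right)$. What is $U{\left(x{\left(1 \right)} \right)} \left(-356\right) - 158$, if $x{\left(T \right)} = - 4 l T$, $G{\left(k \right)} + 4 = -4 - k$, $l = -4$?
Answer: $90978$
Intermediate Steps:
$G{\left(k \right)} = -8 - k$ ($G{\left(k \right)} = -4 - \left(4 + k\right) = -8 - k$)
$x{\left(T \right)} = 16 T$ ($x{\left(T \right)} = \left(-4\right) \left(-4\right) T = 16 T$)
$U{\left(O \right)} = - 16 O$ ($U{\left(O \right)} = \left(O + O\right) \left(O - \left(8 + O\right)\right) = 2 O \left(-8\right) = - 16 O$)
$U{\left(x{\left(1 \right)} \right)} \left(-356\right) - 158 = - 16 \cdot 16 \cdot 1 \left(-356\right) - 158 = \left(-16\right) 16 \left(-356\right) - 158 = \left(-256\right) \left(-356\right) - 158 = 91136 - 158 = 90978$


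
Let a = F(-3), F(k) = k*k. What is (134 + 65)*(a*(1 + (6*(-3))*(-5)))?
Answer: 162981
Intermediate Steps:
F(k) = k**2
a = 9 (a = (-3)**2 = 9)
(134 + 65)*(a*(1 + (6*(-3))*(-5))) = (134 + 65)*(9*(1 + (6*(-3))*(-5))) = 199*(9*(1 - 18*(-5))) = 199*(9*(1 + 90)) = 199*(9*91) = 199*819 = 162981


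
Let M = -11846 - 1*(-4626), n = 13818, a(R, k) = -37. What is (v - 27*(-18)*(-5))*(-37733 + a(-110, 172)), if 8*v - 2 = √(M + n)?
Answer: 183543315/2 - 18885*√6598/4 ≈ 9.1388e+7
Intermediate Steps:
M = -7220 (M = -11846 + 4626 = -7220)
v = ¼ + √6598/8 (v = ¼ + √(-7220 + 13818)/8 = ¼ + √6598/8 ≈ 10.404)
(v - 27*(-18)*(-5))*(-37733 + a(-110, 172)) = ((¼ + √6598/8) - 27*(-18)*(-5))*(-37733 - 37) = ((¼ + √6598/8) + 486*(-5))*(-37770) = ((¼ + √6598/8) - 2430)*(-37770) = (-9719/4 + √6598/8)*(-37770) = 183543315/2 - 18885*√6598/4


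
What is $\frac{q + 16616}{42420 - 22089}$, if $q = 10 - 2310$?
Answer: $\frac{4772}{6777} \approx 0.70415$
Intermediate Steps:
$q = -2300$ ($q = 10 - 2310 = -2300$)
$\frac{q + 16616}{42420 - 22089} = \frac{-2300 + 16616}{42420 - 22089} = \frac{14316}{20331} = 14316 \cdot \frac{1}{20331} = \frac{4772}{6777}$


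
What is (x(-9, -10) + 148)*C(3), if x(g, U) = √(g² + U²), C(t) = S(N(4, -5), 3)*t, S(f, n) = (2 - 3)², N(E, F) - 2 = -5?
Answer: 444 + 3*√181 ≈ 484.36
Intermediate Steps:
N(E, F) = -3 (N(E, F) = 2 - 5 = -3)
S(f, n) = 1 (S(f, n) = (-1)² = 1)
C(t) = t (C(t) = 1*t = t)
x(g, U) = √(U² + g²)
(x(-9, -10) + 148)*C(3) = (√((-10)² + (-9)²) + 148)*3 = (√(100 + 81) + 148)*3 = (√181 + 148)*3 = (148 + √181)*3 = 444 + 3*√181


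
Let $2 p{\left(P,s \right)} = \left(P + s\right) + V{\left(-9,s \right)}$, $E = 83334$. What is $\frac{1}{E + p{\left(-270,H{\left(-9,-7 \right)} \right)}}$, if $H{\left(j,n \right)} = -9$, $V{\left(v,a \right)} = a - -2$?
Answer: $\frac{1}{83191} \approx 1.2021 \cdot 10^{-5}$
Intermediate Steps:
$V{\left(v,a \right)} = 2 + a$ ($V{\left(v,a \right)} = a + 2 = 2 + a$)
$p{\left(P,s \right)} = 1 + s + \frac{P}{2}$ ($p{\left(P,s \right)} = \frac{\left(P + s\right) + \left(2 + s\right)}{2} = \frac{2 + P + 2 s}{2} = 1 + s + \frac{P}{2}$)
$\frac{1}{E + p{\left(-270,H{\left(-9,-7 \right)} \right)}} = \frac{1}{83334 + \left(1 - 9 + \frac{1}{2} \left(-270\right)\right)} = \frac{1}{83334 - 143} = \frac{1}{83191}$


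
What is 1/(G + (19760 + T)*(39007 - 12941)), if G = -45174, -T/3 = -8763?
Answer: 1/1200268060 ≈ 8.3315e-10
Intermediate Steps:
T = 26289 (T = -3*(-8763) = 26289)
1/(G + (19760 + T)*(39007 - 12941)) = 1/(-45174 + (19760 + 26289)*(39007 - 12941)) = 1/(-45174 + 46049*26066) = 1/(-45174 + 1200313234) = 1/1200268060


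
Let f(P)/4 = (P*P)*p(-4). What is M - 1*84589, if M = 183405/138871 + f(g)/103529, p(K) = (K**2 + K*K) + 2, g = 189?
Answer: -1215457289447030/14377175759 ≈ -84541.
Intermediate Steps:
p(K) = 2 + 2*K**2 (p(K) = (K**2 + K**2) + 2 = 2*K**2 + 2 = 2 + 2*K**2)
f(P) = 136*P**2 (f(P) = 4*((P*P)*(2 + 2*(-4)**2)) = 4*(P**2*(2 + 2*16)) = 4*(P**2*(2 + 32)) = 4*(P**2*34) = 4*(34*P**2) = 136*P**2)
M = 693630831021/14377175759 (M = 183405/138871 + (136*189**2)/103529 = 183405*(1/138871) + (136*35721)*(1/103529) = 183405/138871 + 4858056*(1/103529) = 183405/138871 + 4858056/103529 = 693630831021/14377175759 ≈ 48.245)
M - 1*84589 = 693630831021/14377175759 - 1*84589 = 693630831021/14377175759 - 84589 = -1215457289447030/14377175759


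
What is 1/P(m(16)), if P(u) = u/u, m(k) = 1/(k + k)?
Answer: 1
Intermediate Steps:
m(k) = 1/(2*k)
P(u) = 1
1/P(m(16)) = 1/1 = 1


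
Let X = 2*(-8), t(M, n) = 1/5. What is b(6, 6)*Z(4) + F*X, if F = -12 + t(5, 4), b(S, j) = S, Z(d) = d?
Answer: 1064/5 ≈ 212.80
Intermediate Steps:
t(M, n) = ⅕
X = -16
F = -59/5 (F = -12 + ⅕ = -59/5 ≈ -11.800)
b(6, 6)*Z(4) + F*X = 6*4 - 59/5*(-16) = 24 + 944/5 = 1064/5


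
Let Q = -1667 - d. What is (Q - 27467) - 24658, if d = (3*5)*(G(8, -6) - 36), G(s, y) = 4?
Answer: -53312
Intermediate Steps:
d = -480 (d = (3*5)*(4 - 36) = 15*(-32) = -480)
Q = -1187 (Q = -1667 - 1*(-480) = -1667 + 480 = -1187)
(Q - 27467) - 24658 = (-1187 - 27467) - 24658 = -28654 - 24658 = -53312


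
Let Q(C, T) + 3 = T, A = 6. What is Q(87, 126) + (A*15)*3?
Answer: 393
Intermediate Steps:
Q(C, T) = -3 + T
Q(87, 126) + (A*15)*3 = (-3 + 126) + (6*15)*3 = 123 + 90*3 = 123 + 270 = 393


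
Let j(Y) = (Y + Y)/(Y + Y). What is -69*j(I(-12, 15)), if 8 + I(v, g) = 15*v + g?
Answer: -69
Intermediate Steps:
I(v, g) = -8 + g + 15*v (I(v, g) = -8 + (15*v + g) = -8 + (g + 15*v) = -8 + g + 15*v)
j(Y) = 1 (j(Y) = (2*Y)/((2*Y)) = (2*Y)*(1/(2*Y)) = 1)
-69*j(I(-12, 15)) = -69*1 = -69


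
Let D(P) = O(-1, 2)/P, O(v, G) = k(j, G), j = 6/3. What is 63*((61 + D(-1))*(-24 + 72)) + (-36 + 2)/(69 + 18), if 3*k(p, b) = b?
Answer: 15872942/87 ≈ 1.8245e+5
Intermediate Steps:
j = 2 (j = 6*(⅓) = 2)
k(p, b) = b/3
O(v, G) = G/3
D(P) = 2/(3*P) (D(P) = ((⅓)*2)/P = 2/(3*P))
63*((61 + D(-1))*(-24 + 72)) + (-36 + 2)/(69 + 18) = 63*((61 + (⅔)/(-1))*(-24 + 72)) + (-36 + 2)/(69 + 18) = 63*((61 + (⅔)*(-1))*48) - 34/87 = 63*((61 - ⅔)*48) - 34*1/87 = 63*((181/3)*48) - 34/87 = 63*2896 - 34/87 = 182448 - 34/87 = 15872942/87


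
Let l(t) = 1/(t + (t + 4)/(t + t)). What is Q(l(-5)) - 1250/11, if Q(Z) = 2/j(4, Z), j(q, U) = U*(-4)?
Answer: -24461/220 ≈ -111.19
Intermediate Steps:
j(q, U) = -4*U
l(t) = 1/(t + (4 + t)/(2*t)) (l(t) = 1/(t + (4 + t)/((2*t))) = 1/(t + (4 + t)*(1/(2*t))) = 1/(t + (4 + t)/(2*t)))
Q(Z) = -1/(2*Z) (Q(Z) = 2/((-4*Z)) = 2*(-1/(4*Z)) = -1/(2*Z))
Q(l(-5)) - 1250/11 = -1/(2*(2*(-5)/(4 - 5 + 2*(-5)²))) - 1250/11 = -1/(2*(2*(-5)/(4 - 5 + 2*25))) - 1250/11 = -1/(2*(2*(-5)/(4 - 5 + 50))) - 25*50/11 = -1/(2*(2*(-5)/49)) - 1250/11 = -1/(2*(2*(-5)*(1/49))) - 1250/11 = -1/(2*(-10/49)) - 1250/11 = -½*(-49/10) - 1250/11 = 49/20 - 1250/11 = -24461/220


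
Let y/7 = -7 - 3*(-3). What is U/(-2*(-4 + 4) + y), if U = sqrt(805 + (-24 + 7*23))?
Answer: sqrt(942)/14 ≈ 2.1923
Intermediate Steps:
y = 14 (y = 7*(-7 - 3*(-3)) = 7*(-7 - 1*(-9)) = 7*(-7 + 9) = 7*2 = 14)
U = sqrt(942) (U = sqrt(805 + (-24 + 161)) = sqrt(805 + 137) = sqrt(942) ≈ 30.692)
U/(-2*(-4 + 4) + y) = sqrt(942)/(-2*(-4 + 4) + 14) = sqrt(942)/(-2*0 + 14) = sqrt(942)/(0 + 14) = sqrt(942)/14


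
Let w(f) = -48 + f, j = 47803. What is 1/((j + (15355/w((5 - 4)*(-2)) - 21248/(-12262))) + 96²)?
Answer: 61310/3477112829 ≈ 1.7632e-5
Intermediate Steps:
1/((j + (15355/w((5 - 4)*(-2)) - 21248/(-12262))) + 96²) = 1/((47803 + (15355/(-48 + (5 - 4)*(-2)) - 21248/(-12262))) + 96²) = 1/((47803 + (15355/(-48 + 1*(-2)) - 21248*(-1/12262))) + 9216) = 1/((47803 + (15355/(-48 - 2) + 10624/6131)) + 9216) = 1/((47803 + (15355/(-50) + 10624/6131)) + 9216) = 1/((47803 + (15355*(-1/50) + 10624/6131)) + 9216) = 1/((47803 + (-3071/10 + 10624/6131)) + 9216) = 1/((47803 - 18722061/61310) + 9216) = 1/(2912079869/61310 + 9216) = 1/(3477112829/61310) = 61310/3477112829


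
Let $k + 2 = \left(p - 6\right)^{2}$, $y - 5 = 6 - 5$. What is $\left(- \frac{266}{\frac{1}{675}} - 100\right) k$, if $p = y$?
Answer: $359300$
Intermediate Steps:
$y = 6$ ($y = 5 + \left(6 - 5\right) = 5 + 1 = 6$)
$p = 6$
$k = -2$ ($k = -2 + \left(6 - 6\right)^{2} = -2 + 0^{2} = -2 + 0 = -2$)
$\left(- \frac{266}{\frac{1}{675}} - 100\right) k = \left(- \frac{266}{\frac{1}{675}} - 100\right) \left(-2\right) = \left(- 266 \frac{1}{\frac{1}{675}} - 100\right) \left(-2\right) = \left(\left(-266\right) 675 - 100\right) \left(-2\right) = \left(-179550 - 100\right) \left(-2\right) = \left(-179650\right) \left(-2\right) = 359300$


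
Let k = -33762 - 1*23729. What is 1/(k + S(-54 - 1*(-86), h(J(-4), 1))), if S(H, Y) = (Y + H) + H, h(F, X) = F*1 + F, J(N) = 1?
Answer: -1/57425 ≈ -1.7414e-5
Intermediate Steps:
h(F, X) = 2*F (h(F, X) = F + F = 2*F)
S(H, Y) = Y + 2*H (S(H, Y) = (H + Y) + H = Y + 2*H)
k = -57491 (k = -33762 - 23729 = -57491)
1/(k + S(-54 - 1*(-86), h(J(-4), 1))) = 1/(-57491 + (2*1 + 2*(-54 - 1*(-86)))) = 1/(-57491 + (2 + 2*(-54 + 86))) = 1/(-57491 + (2 + 2*32)) = 1/(-57491 + (2 + 64)) = 1/(-57491 + 66) = 1/(-57425) = -1/57425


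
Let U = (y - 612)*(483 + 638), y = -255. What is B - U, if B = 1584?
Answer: 973491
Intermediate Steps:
U = -971907 (U = (-255 - 612)*(483 + 638) = -867*1121 = -971907)
B - U = 1584 - 1*(-971907) = 1584 + 971907 = 973491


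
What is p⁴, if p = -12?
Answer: 20736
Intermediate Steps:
p⁴ = (-12)⁴ = 20736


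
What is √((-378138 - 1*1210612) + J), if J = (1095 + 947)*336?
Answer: I*√902638 ≈ 950.07*I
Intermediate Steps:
J = 686112 (J = 2042*336 = 686112)
√((-378138 - 1*1210612) + J) = √((-378138 - 1*1210612) + 686112) = √((-378138 - 1210612) + 686112) = √(-1588750 + 686112) = √(-902638) = I*√902638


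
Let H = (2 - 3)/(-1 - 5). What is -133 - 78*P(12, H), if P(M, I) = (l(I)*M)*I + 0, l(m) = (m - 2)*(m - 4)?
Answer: -3688/3 ≈ -1229.3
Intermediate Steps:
H = ⅙ (H = -1/(-6) = -1*(-⅙) = ⅙ ≈ 0.16667)
l(m) = (-4 + m)*(-2 + m) (l(m) = (-2 + m)*(-4 + m) = (-4 + m)*(-2 + m))
P(M, I) = I*M*(8 + I² - 6*I) (P(M, I) = ((8 + I² - 6*I)*M)*I + 0 = (M*(8 + I² - 6*I))*I + 0 = I*M*(8 + I² - 6*I) + 0 = I*M*(8 + I² - 6*I))
-133 - 78*P(12, H) = -133 - 13*12*(8 + (⅙)² - 6*⅙) = -133 - 13*12*(8 + 1/36 - 1) = -133 - 13*12*253/36 = -133 - 78*253/18 = -133 - 3289/3 = -3688/3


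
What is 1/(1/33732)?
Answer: 33732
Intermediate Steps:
1/(1/33732) = 33732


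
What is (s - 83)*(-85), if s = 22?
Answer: 5185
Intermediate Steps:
(s - 83)*(-85) = (22 - 83)*(-85) = -61*(-85) = 5185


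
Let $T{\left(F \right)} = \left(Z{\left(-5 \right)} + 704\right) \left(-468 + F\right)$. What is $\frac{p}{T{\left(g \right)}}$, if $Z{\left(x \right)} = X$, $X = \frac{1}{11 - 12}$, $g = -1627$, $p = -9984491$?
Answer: $\frac{9984491}{1472785} \approx 6.7793$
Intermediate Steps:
$X = -1$ ($X = \frac{1}{-1} = -1$)
$Z{\left(x \right)} = -1$
$T{\left(F \right)} = -329004 + 703 F$ ($T{\left(F \right)} = \left(-1 + 704\right) \left(-468 + F\right) = 703 \left(-468 + F\right) = -329004 + 703 F$)
$\frac{p}{T{\left(g \right)}} = - \frac{9984491}{-329004 + 703 \left(-1627\right)} = - \frac{9984491}{-329004 - 1143781} = - \frac{9984491}{-1472785} = \left(-9984491\right) \left(- \frac{1}{1472785}\right) = \frac{9984491}{1472785}$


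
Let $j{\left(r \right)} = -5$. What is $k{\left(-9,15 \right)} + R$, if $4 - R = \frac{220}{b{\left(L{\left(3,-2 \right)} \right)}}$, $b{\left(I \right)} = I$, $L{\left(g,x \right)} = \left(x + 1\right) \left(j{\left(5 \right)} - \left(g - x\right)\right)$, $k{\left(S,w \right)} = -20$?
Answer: $-38$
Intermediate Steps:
$L{\left(g,x \right)} = \left(1 + x\right) \left(-5 + x - g\right)$ ($L{\left(g,x \right)} = \left(x + 1\right) \left(-5 - \left(g - x\right)\right) = \left(1 + x\right) \left(-5 + x - g\right)$)
$R = -18$ ($R = 4 - \frac{220}{-5 + \left(-2\right)^{2} - 3 - -8 - 3 \left(-2\right)} = 4 - \frac{220}{-5 + 4 - 3 + 8 + 6} = 4 - \frac{220}{10} = 4 - 220 \cdot \frac{1}{10} = 4 - 22 = -18$)
$k{\left(-9,15 \right)} + R = -20 - 18 = -38$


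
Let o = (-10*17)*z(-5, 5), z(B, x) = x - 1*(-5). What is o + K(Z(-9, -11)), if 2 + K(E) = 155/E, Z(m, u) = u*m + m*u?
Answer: -336841/198 ≈ -1701.2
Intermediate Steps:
Z(m, u) = 2*m*u (Z(m, u) = m*u + m*u = 2*m*u)
z(B, x) = 5 + x (z(B, x) = x + 5 = 5 + x)
K(E) = -2 + 155/E
o = -1700 (o = (-10*17)*(5 + 5) = -170*10 = -1700)
o + K(Z(-9, -11)) = -1700 + (-2 + 155/((2*(-9)*(-11)))) = -1700 + (-2 + 155/198) = -1700 - 241/198 = -336841/198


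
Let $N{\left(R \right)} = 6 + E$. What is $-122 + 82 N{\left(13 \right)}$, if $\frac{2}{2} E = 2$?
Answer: $534$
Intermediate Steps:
$E = 2$
$N{\left(R \right)} = 8$ ($N{\left(R \right)} = 6 + 2 = 8$)
$-122 + 82 N{\left(13 \right)} = -122 + 82 \cdot 8 = -122 + 656 = 534$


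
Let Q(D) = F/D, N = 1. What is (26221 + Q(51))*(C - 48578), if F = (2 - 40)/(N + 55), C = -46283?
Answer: -3551934398909/1428 ≈ -2.4873e+9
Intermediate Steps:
F = -19/28 (F = (2 - 40)/(1 + 55) = -38/56 = -38*1/56 = -19/28 ≈ -0.67857)
Q(D) = -19/(28*D)
(26221 + Q(51))*(C - 48578) = (26221 - 19/28/51)*(-46283 - 48578) = (26221 - 19/28*1/51)*(-94861) = (26221 - 19/1428)*(-94861) = (37443569/1428)*(-94861) = -3551934398909/1428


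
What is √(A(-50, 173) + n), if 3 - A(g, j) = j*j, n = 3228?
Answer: I*√26698 ≈ 163.4*I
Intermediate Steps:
A(g, j) = 3 - j² (A(g, j) = 3 - j*j = 3 - j²)
√(A(-50, 173) + n) = √((3 - 1*173²) + 3228) = √((3 - 1*29929) + 3228) = √((3 - 29929) + 3228) = √(-29926 + 3228) = √(-26698) = I*√26698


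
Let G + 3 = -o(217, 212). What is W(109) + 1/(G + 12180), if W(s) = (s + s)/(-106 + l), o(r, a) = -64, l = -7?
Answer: -2668425/1383233 ≈ -1.9291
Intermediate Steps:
W(s) = -2*s/113 (W(s) = (s + s)/(-106 - 7) = (2*s)/(-113) = (2*s)*(-1/113) = -2*s/113)
G = 61 (G = -3 - 1*(-64) = -3 + 64 = 61)
W(109) + 1/(G + 12180) = -2/113*109 + 1/(61 + 12180) = -218/113 + 1/12241 = -2668425/1383233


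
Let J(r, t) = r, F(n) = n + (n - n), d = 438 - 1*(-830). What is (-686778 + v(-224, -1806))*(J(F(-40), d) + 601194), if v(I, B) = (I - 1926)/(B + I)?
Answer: -83810317139726/203 ≈ -4.1286e+11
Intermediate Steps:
d = 1268 (d = 438 + 830 = 1268)
v(I, B) = (-1926 + I)/(B + I)
F(n) = n (F(n) = n + 0 = n)
(-686778 + v(-224, -1806))*(J(F(-40), d) + 601194) = (-686778 + (-1926 - 224)/(-1806 - 224))*(-40 + 601194) = (-686778 - 2150/(-2030))*601154 = (-686778 - 1/2030*(-2150))*601154 = (-686778 + 215/203)*601154 = -139415719/203*601154 = -83810317139726/203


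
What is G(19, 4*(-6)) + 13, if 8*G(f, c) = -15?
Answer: 89/8 ≈ 11.125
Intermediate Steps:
G(f, c) = -15/8 (G(f, c) = (1/8)*(-15) = -15/8)
G(19, 4*(-6)) + 13 = -15/8 + 13 = 89/8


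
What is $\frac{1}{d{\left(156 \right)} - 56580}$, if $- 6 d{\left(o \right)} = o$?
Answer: $- \frac{1}{56606} \approx -1.7666 \cdot 10^{-5}$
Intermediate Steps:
$d{\left(o \right)} = - \frac{o}{6}$
$\frac{1}{d{\left(156 \right)} - 56580} = \frac{1}{\left(- \frac{1}{6}\right) 156 - 56580} = \frac{1}{-26 - 56580} = \frac{1}{-56606} = - \frac{1}{56606}$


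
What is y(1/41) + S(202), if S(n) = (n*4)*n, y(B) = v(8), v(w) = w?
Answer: 163224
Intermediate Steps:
y(B) = 8
S(n) = 4*n² (S(n) = (4*n)*n = 4*n²)
y(1/41) + S(202) = 8 + 4*202² = 8 + 4*40804 = 8 + 163216 = 163224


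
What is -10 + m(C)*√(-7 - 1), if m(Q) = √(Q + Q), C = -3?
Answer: -10 - 4*√3 ≈ -16.928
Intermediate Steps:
m(Q) = √2*√Q (m(Q) = √(2*Q) = √2*√Q)
-10 + m(C)*√(-7 - 1) = -10 + (√2*√(-3))*√(-7 - 1) = -10 + (√2*(I*√3))*√(-8) = -10 + (I*√6)*(2*I*√2) = -10 - 4*√3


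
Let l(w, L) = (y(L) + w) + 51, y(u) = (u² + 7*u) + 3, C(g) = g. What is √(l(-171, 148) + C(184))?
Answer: √23007 ≈ 151.68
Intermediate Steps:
y(u) = 3 + u² + 7*u
l(w, L) = 54 + w + L² + 7*L (l(w, L) = ((3 + L² + 7*L) + w) + 51 = (3 + w + L² + 7*L) + 51 = 54 + w + L² + 7*L)
√(l(-171, 148) + C(184)) = √((54 - 171 + 148² + 7*148) + 184) = √((54 - 171 + 21904 + 1036) + 184) = √(22823 + 184) = √23007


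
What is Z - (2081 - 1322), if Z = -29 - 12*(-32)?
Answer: -404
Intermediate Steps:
Z = 355 (Z = -29 + 384 = 355)
Z - (2081 - 1322) = 355 - (2081 - 1322) = 355 - 1*759 = 355 - 759 = -404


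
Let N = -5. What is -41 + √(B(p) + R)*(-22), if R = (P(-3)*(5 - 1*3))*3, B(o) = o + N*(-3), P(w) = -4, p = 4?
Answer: -41 - 22*I*√5 ≈ -41.0 - 49.193*I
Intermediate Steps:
B(o) = 15 + o (B(o) = o - 5*(-3) = o + 15 = 15 + o)
R = -24 (R = -4*(5 - 1*3)*3 = -4*(5 - 3)*3 = -4*2*3 = -8*3 = -24)
-41 + √(B(p) + R)*(-22) = -41 + √((15 + 4) - 24)*(-22) = -41 + √(19 - 24)*(-22) = -41 + √(-5)*(-22) = -41 + (I*√5)*(-22) = -41 - 22*I*√5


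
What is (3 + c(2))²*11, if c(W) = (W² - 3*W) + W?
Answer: 99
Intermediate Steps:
c(W) = W² - 2*W
(3 + c(2))²*11 = (3 + 2*(-2 + 2))²*11 = (3 + 2*0)²*11 = (3 + 0)²*11 = 3²*11 = 9*11 = 99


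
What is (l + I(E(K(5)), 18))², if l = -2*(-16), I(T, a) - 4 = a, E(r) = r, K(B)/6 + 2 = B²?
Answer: 2916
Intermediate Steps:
K(B) = -12 + 6*B²
I(T, a) = 4 + a
l = 32
(l + I(E(K(5)), 18))² = (32 + (4 + 18))² = (32 + 22)² = 54² = 2916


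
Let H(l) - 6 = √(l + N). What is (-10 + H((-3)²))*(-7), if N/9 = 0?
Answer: 7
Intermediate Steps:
N = 0 (N = 9*0 = 0)
H(l) = 6 + √l (H(l) = 6 + √(l + 0) = 6 + √l)
(-10 + H((-3)²))*(-7) = (-10 + (6 + √((-3)²)))*(-7) = (-10 + (6 + √9))*(-7) = (-10 + (6 + 3))*(-7) = (-10 + 9)*(-7) = -1*(-7) = 7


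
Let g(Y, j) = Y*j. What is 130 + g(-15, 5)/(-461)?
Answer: 60005/461 ≈ 130.16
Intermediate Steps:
130 + g(-15, 5)/(-461) = 130 + (-15*5)/(-461) = 130 - 1/461*(-75) = 130 + 75/461 = 60005/461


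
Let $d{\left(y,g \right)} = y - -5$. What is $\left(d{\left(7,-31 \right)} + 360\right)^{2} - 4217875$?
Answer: $-4079491$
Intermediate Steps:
$d{\left(y,g \right)} = 5 + y$ ($d{\left(y,g \right)} = y + 5 = 5 + y$)
$\left(d{\left(7,-31 \right)} + 360\right)^{2} - 4217875 = \left(\left(5 + 7\right) + 360\right)^{2} - 4217875 = \left(12 + 360\right)^{2} - 4217875 = 372^{2} - 4217875 = 138384 - 4217875 = -4079491$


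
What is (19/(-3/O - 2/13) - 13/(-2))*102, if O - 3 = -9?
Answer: 18785/3 ≈ 6261.7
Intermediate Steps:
O = -6 (O = 3 - 9 = -6)
(19/(-3/O - 2/13) - 13/(-2))*102 = (19/(-3/(-6) - 2/13) - 13/(-2))*102 = (19/(-3*(-⅙) - 2*1/13) - 13*(-½))*102 = (19/(½ - 2/13) + 13/2)*102 = (19/(9/26) + 13/2)*102 = (19*(26/9) + 13/2)*102 = (494/9 + 13/2)*102 = (1105/18)*102 = 18785/3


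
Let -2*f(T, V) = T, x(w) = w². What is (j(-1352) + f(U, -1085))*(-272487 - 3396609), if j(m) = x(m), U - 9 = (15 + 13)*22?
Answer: -6705608662284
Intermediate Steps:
U = 625 (U = 9 + (15 + 13)*22 = 9 + 28*22 = 9 + 616 = 625)
f(T, V) = -T/2
j(m) = m²
(j(-1352) + f(U, -1085))*(-272487 - 3396609) = ((-1352)² - ½*625)*(-272487 - 3396609) = (1827904 - 625/2)*(-3669096) = (3655183/2)*(-3669096) = -6705608662284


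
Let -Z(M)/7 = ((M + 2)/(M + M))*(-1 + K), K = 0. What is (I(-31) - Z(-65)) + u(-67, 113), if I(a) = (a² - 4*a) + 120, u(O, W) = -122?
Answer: 140349/130 ≈ 1079.6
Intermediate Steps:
I(a) = 120 + a² - 4*a
Z(M) = 7*(2 + M)/(2*M) (Z(M) = -7*(M + 2)/(M + M)*(-1 + 0) = -7*(2 + M)/((2*M))*(-1) = -7*(2 + M)*(1/(2*M))*(-1) = -7*(2 + M)/(2*M)*(-1) = -(-7)*(2 + M)/(2*M) = 7*(2 + M)/(2*M))
(I(-31) - Z(-65)) + u(-67, 113) = ((120 + (-31)² - 4*(-31)) - (7/2 + 7/(-65))) - 122 = ((120 + 961 + 124) - (7/2 + 7*(-1/65))) - 122 = (1205 - (7/2 - 7/65)) - 122 = (1205 - 1*441/130) - 122 = (1205 - 441/130) - 122 = 156209/130 - 122 = 140349/130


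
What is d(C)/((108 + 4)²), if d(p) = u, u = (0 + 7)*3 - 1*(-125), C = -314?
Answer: 73/6272 ≈ 0.011639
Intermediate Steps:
u = 146 (u = 7*3 + 125 = 21 + 125 = 146)
d(p) = 146
d(C)/((108 + 4)²) = 146/((108 + 4)²) = 146/(112²) = 146/12544 = 146*(1/12544) = 73/6272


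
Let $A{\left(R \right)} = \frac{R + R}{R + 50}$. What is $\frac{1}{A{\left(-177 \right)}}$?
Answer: $\frac{127}{354} \approx 0.35876$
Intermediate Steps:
$A{\left(R \right)} = \frac{2 R}{50 + R}$
$\frac{1}{A{\left(-177 \right)}} = \frac{1}{2 \left(-177\right) \frac{1}{50 - 177}} = \frac{1}{2 \left(-177\right) \frac{1}{-127}} = \frac{1}{2 \left(-177\right) \left(- \frac{1}{127}\right)} = \frac{1}{\frac{354}{127}} = \frac{127}{354}$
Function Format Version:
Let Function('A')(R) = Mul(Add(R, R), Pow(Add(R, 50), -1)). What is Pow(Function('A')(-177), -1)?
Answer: Rational(127, 354) ≈ 0.35876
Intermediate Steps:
Function('A')(R) = Mul(2, R, Pow(Add(50, R), -1)) (Function('A')(R) = Mul(Mul(2, R), Pow(Add(50, R), -1)) = Mul(2, R, Pow(Add(50, R), -1)))
Pow(Function('A')(-177), -1) = Pow(Mul(2, -177, Pow(Add(50, -177), -1)), -1) = Pow(Mul(2, -177, Pow(-127, -1)), -1) = Pow(Mul(2, -177, Rational(-1, 127)), -1) = Pow(Rational(354, 127), -1) = Rational(127, 354)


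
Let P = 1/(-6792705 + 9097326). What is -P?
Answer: -1/2304621 ≈ -4.3391e-7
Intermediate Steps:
P = 1/2304621 ≈ 4.3391e-7
-P = -1*1/2304621 = -1/2304621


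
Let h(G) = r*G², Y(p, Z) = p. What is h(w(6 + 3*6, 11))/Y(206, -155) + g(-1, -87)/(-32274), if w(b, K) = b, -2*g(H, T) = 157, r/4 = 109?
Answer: 8105179435/6648444 ≈ 1219.1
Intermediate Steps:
r = 436 (r = 4*109 = 436)
g(H, T) = -157/2 (g(H, T) = -½*157 = -157/2)
h(G) = 436*G²
h(w(6 + 3*6, 11))/Y(206, -155) + g(-1, -87)/(-32274) = (436*(6 + 3*6)²)/206 - 157/2/(-32274) = (436*(6 + 18)²)*(1/206) - 157/2*(-1/32274) = (436*24²)*(1/206) + 157/64548 = (436*576)*(1/206) + 157/64548 = 251136*(1/206) + 157/64548 = 125568/103 + 157/64548 = 8105179435/6648444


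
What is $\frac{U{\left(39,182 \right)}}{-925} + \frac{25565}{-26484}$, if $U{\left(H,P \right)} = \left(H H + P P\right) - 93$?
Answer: $- \frac{938722793}{24497700} \approx -38.319$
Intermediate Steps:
$U{\left(H,P \right)} = -93 + H^{2} + P^{2}$ ($U{\left(H,P \right)} = \left(H^{2} + P^{2}\right) - 93 = -93 + H^{2} + P^{2}$)
$\frac{U{\left(39,182 \right)}}{-925} + \frac{25565}{-26484} = \frac{-93 + 39^{2} + 182^{2}}{-925} + \frac{25565}{-26484} = \left(-93 + 1521 + 33124\right) \left(- \frac{1}{925}\right) + 25565 \left(- \frac{1}{26484}\right) = 34552 \left(- \frac{1}{925}\right) - \frac{25565}{26484} = - \frac{34552}{925} - \frac{25565}{26484} = - \frac{938722793}{24497700}$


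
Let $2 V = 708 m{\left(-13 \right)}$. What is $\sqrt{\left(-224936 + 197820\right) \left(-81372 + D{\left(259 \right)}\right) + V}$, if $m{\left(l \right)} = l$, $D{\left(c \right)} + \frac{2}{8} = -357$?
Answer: $\sqrt{2216165741} \approx 47076.0$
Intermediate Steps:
$D{\left(c \right)} = - \frac{1429}{4}$ ($D{\left(c \right)} = - \frac{1}{4} - 357 = - \frac{1429}{4}$)
$V = -4602$ ($V = \frac{708 \left(-13\right)}{2} = \frac{1}{2} \left(-9204\right) = -4602$)
$\sqrt{\left(-224936 + 197820\right) \left(-81372 + D{\left(259 \right)}\right) + V} = \sqrt{\left(-224936 + 197820\right) \left(-81372 - \frac{1429}{4}\right) - 4602} = \sqrt{\left(-27116\right) \left(- \frac{326917}{4}\right) - 4602} = \sqrt{2216170343 - 4602} = \sqrt{2216165741}$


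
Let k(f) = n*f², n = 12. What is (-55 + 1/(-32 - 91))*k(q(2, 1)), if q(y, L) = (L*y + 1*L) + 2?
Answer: -676600/41 ≈ -16502.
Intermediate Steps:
q(y, L) = 2 + L + L*y (q(y, L) = (L*y + L) + 2 = (L + L*y) + 2 = 2 + L + L*y)
k(f) = 12*f²
(-55 + 1/(-32 - 91))*k(q(2, 1)) = (-55 + 1/(-32 - 91))*(12*(2 + 1 + 1*2)²) = (-55 + 1/(-123))*(12*(2 + 1 + 2)²) = (-55 - 1/123)*(12*5²) = -27064*25/41 = -6766/123*300 = -676600/41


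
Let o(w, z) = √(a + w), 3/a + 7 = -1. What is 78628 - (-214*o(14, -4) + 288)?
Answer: 78340 + 107*√218/2 ≈ 79130.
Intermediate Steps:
a = -3/8 (a = 3/(-7 - 1) = 3/(-8) = 3*(-⅛) = -3/8 ≈ -0.37500)
o(w, z) = √(-3/8 + w)
78628 - (-214*o(14, -4) + 288) = 78628 - (-107*√(-6 + 16*14)/2 + 288) = 78628 - (-107*√(-6 + 224)/2 + 288) = 78628 - (-107*√218/2 + 288) = 78628 - (288 - 107*√218/2) = 78628 + (-288 + 107*√218/2) = 78340 + 107*√218/2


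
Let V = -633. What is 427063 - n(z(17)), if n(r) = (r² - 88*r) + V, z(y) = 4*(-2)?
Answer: 426928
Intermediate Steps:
z(y) = -8
n(r) = -633 + r² - 88*r (n(r) = (r² - 88*r) - 633 = -633 + r² - 88*r)
427063 - n(z(17)) = 427063 - (-633 + (-8)² - 88*(-8)) = 427063 - (-633 + 64 + 704) = 427063 - 1*135 = 427063 - 135 = 426928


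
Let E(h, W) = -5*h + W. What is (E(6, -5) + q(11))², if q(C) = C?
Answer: 576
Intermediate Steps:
E(h, W) = W - 5*h
(E(6, -5) + q(11))² = ((-5 - 5*6) + 11)² = ((-5 - 30) + 11)² = (-35 + 11)² = (-24)² = 576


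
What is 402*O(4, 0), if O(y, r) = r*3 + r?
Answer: 0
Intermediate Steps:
O(y, r) = 4*r (O(y, r) = 3*r + r = 4*r)
402*O(4, 0) = 402*(4*0) = 402*0 = 0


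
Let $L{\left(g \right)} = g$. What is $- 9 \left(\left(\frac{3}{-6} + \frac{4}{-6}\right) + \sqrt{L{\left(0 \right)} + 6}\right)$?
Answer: $\frac{21}{2} - 9 \sqrt{6} \approx -11.545$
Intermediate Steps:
$- 9 \left(\left(\frac{3}{-6} + \frac{4}{-6}\right) + \sqrt{L{\left(0 \right)} + 6}\right) = - 9 \left(\left(\frac{3}{-6} + \frac{4}{-6}\right) + \sqrt{0 + 6}\right) = - 9 \left(\left(3 \left(- \frac{1}{6}\right) + 4 \left(- \frac{1}{6}\right)\right) + \sqrt{6}\right) = - 9 \left(\left(- \frac{1}{2} - \frac{2}{3}\right) + \sqrt{6}\right) = - 9 \left(- \frac{7}{6} + \sqrt{6}\right) = \frac{21}{2} - 9 \sqrt{6}$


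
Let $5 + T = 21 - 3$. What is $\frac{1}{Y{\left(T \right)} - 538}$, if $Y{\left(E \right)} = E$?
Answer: $- \frac{1}{525} \approx -0.0019048$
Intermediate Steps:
$T = 13$ ($T = -5 + \left(21 - 3\right) = -5 + 18 = 13$)
$\frac{1}{Y{\left(T \right)} - 538} = \frac{1}{13 - 538} = \frac{1}{-525} = - \frac{1}{525}$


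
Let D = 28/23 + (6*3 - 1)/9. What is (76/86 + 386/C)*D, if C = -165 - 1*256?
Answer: -128600/1249107 ≈ -0.10295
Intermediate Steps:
C = -421 (C = -165 - 256 = -421)
D = 643/207 (D = 28*(1/23) + (18 - 1)*(⅑) = 28/23 + 17*(⅑) = 28/23 + 17/9 = 643/207 ≈ 3.1063)
(76/86 + 386/C)*D = (76/86 + 386/(-421))*(643/207) = (76*(1/86) + 386*(-1/421))*(643/207) = (38/43 - 386/421)*(643/207) = -600/18103*643/207 = -128600/1249107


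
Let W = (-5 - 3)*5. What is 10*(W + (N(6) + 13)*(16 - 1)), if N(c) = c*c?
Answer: 6950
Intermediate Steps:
W = -40 (W = -8*5 = -40)
N(c) = c²
10*(W + (N(6) + 13)*(16 - 1)) = 10*(-40 + (6² + 13)*(16 - 1)) = 10*(-40 + (36 + 13)*15) = 10*(-40 + 49*15) = 10*(-40 + 735) = 10*695 = 6950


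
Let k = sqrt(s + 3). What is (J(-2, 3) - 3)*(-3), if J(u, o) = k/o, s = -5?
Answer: 9 - I*sqrt(2) ≈ 9.0 - 1.4142*I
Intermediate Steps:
k = I*sqrt(2) (k = sqrt(-5 + 3) = sqrt(-2) = I*sqrt(2) ≈ 1.4142*I)
J(u, o) = I*sqrt(2)/o (J(u, o) = (I*sqrt(2))/o = I*sqrt(2)/o)
(J(-2, 3) - 3)*(-3) = (I*sqrt(2)/3 - 3)*(-3) = (-3 + I*sqrt(2)/3)*(-3) = 9 - I*sqrt(2)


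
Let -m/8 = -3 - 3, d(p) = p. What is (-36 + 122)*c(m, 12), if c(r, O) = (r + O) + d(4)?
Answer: 5504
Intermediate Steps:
m = 48 (m = -8*(-3 - 3) = -8*(-6) = 48)
c(r, O) = 4 + O + r (c(r, O) = (r + O) + 4 = (O + r) + 4 = 4 + O + r)
(-36 + 122)*c(m, 12) = (-36 + 122)*(4 + 12 + 48) = 86*64 = 5504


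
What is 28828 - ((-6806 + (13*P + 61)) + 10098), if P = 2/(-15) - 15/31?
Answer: 11849606/465 ≈ 25483.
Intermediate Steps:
P = -287/465 (P = 2*(-1/15) - 15*1/31 = -2/15 - 15/31 = -287/465 ≈ -0.61720)
28828 - ((-6806 + (13*P + 61)) + 10098) = 28828 - ((-6806 + (13*(-287/465) + 61)) + 10098) = 28828 - ((-6806 + (-3731/465 + 61)) + 10098) = 28828 - ((-6806 + 24634/465) + 10098) = 28828 - (-3140156/465 + 10098) = 28828 - 1*1555414/465 = 28828 - 1555414/465 = 11849606/465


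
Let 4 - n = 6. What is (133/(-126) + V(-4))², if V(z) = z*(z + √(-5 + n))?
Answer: 36073/324 - 1076*I*√7/9 ≈ 111.34 - 316.31*I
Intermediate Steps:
n = -2 (n = 4 - 1*6 = 4 - 6 = -2)
V(z) = z*(z + I*√7) (V(z) = z*(z + √(-5 - 2)) = z*(z + √(-7)) = z*(z + I*√7))
(133/(-126) + V(-4))² = (133/(-126) - 4*(-4 + I*√7))² = (133*(-1/126) + (16 - 4*I*√7))² = (-19/18 + (16 - 4*I*√7))² = (269/18 - 4*I*√7)²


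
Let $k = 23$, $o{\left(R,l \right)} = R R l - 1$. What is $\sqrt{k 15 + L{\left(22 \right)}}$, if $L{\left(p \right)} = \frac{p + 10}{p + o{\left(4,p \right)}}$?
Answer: $\frac{\sqrt{48011441}}{373} \approx 18.576$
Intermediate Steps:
$o{\left(R,l \right)} = -1 + l R^{2}$ ($o{\left(R,l \right)} = R^{2} l - 1 = l R^{2} - 1 = -1 + l R^{2}$)
$L{\left(p \right)} = \frac{10 + p}{-1 + 17 p}$ ($L{\left(p \right)} = \frac{p + 10}{p + \left(-1 + p 4^{2}\right)} = \frac{10 + p}{p + \left(-1 + p 16\right)} = \frac{10 + p}{p + \left(-1 + 16 p\right)} = \frac{10 + p}{-1 + 17 p}$)
$\sqrt{k 15 + L{\left(22 \right)}} = \sqrt{23 \cdot 15 + \frac{10 + 22}{-1 + 17 \cdot 22}} = \sqrt{345 + \frac{1}{-1 + 374} \cdot 32} = \sqrt{345 + \frac{1}{373} \cdot 32} = \sqrt{345 + \frac{32}{373}} = \sqrt{\frac{128717}{373}} = \frac{\sqrt{48011441}}{373}$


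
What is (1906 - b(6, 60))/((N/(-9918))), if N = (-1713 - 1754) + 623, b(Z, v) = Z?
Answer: 523450/79 ≈ 6626.0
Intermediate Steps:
N = -2844 (N = -3467 + 623 = -2844)
(1906 - b(6, 60))/((N/(-9918))) = (1906 - 1*6)/((-2844/(-9918))) = (1906 - 6)/((-2844*(-1/9918))) = 1900/(158/551) = 1900*(551/158) = 523450/79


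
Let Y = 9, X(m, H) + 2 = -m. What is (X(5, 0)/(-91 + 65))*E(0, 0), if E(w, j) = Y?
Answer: 63/26 ≈ 2.4231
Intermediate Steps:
X(m, H) = -2 - m
E(w, j) = 9
(X(5, 0)/(-91 + 65))*E(0, 0) = ((-2 - 1*5)/(-91 + 65))*9 = ((-2 - 5)/(-26))*9 = -1/26*(-7)*9 = (7/26)*9 = 63/26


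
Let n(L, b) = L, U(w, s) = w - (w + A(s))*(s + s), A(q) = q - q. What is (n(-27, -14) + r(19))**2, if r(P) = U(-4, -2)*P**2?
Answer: 52519009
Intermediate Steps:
A(q) = 0
U(w, s) = w - 2*s*w (U(w, s) = w - (w + 0)*(s + s) = w - w*2*s = w - 2*s*w)
r(P) = -20*P**2 (r(P) = (-4*(1 - 2*(-2)))*P**2 = (-4*(1 + 4))*P**2 = (-4*5)*P**2 = -20*P**2)
(n(-27, -14) + r(19))**2 = (-27 - 20*19**2)**2 = (-27 - 20*361)**2 = (-27 - 7220)**2 = (-7247)**2 = 52519009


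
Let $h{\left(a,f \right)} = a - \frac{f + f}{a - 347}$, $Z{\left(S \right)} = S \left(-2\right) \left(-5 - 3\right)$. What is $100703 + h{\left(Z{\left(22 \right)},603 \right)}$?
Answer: $\frac{504069}{5} \approx 1.0081 \cdot 10^{5}$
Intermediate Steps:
$Z{\left(S \right)} = 16 S$ ($Z{\left(S \right)} = - 2 S \left(-5 - 3\right) = - 2 S \left(-8\right) = 16 S$)
$h{\left(a,f \right)} = a - \frac{2 f}{-347 + a}$
$100703 + h{\left(Z{\left(22 \right)},603 \right)} = 100703 + \frac{\left(16 \cdot 22\right)^{2} - 347 \cdot 16 \cdot 22 - 1206}{-347 + 16 \cdot 22} = 100703 + \frac{352^{2} - 122144 - 1206}{-347 + 352} = 100703 + \frac{123904 - 122144 - 1206}{5} = 100703 + \frac{1}{5} \cdot 554 = 100703 + \frac{554}{5} = \frac{504069}{5}$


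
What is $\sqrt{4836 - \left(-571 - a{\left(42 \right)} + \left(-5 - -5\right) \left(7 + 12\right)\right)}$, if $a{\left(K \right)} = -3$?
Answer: $2 \sqrt{1351} \approx 73.512$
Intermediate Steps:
$\sqrt{4836 - \left(-571 - a{\left(42 \right)} + \left(-5 - -5\right) \left(7 + 12\right)\right)} = \sqrt{4836 - \left(-568 + \left(-5 - -5\right) \left(7 + 12\right)\right)} = \sqrt{4836 - \left(-568 + \left(-5 + 5\right) 19\right)} = \sqrt{4836 - -568} = \sqrt{4836 + \left(-3 + 571\right)} = \sqrt{4836 + 568} = \sqrt{5404} = 2 \sqrt{1351}$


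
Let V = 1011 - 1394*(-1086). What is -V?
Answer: -1514895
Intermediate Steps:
V = 1514895 (V = 1011 + 1513884 = 1514895)
-V = -1*1514895 = -1514895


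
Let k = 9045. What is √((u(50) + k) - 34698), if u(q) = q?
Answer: I*√25603 ≈ 160.01*I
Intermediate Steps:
√((u(50) + k) - 34698) = √((50 + 9045) - 34698) = √(9095 - 34698) = √(-25603) = I*√25603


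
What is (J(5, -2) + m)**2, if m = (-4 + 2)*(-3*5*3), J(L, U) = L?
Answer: 9025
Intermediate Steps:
m = 90 (m = -(-30)*3 = -2*(-45) = 90)
(J(5, -2) + m)**2 = (5 + 90)**2 = 95**2 = 9025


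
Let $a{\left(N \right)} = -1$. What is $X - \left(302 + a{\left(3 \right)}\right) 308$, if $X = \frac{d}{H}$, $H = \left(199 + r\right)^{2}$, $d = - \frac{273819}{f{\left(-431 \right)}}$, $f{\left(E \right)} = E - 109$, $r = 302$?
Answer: $- \frac{4188564036167}{45180180} \approx -92708.0$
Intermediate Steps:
$f{\left(E \right)} = -109 + E$
$d = \frac{91273}{180}$ ($d = - \frac{273819}{-109 - 431} = - \frac{273819}{-540} = \left(-273819\right) \left(- \frac{1}{540}\right) = \frac{91273}{180} \approx 507.07$)
$H = 251001$ ($H = \left(199 + 302\right)^{2} = 501^{2} = 251001$)
$X = \frac{91273}{45180180}$ ($X = \frac{91273}{180 \cdot 251001} = \frac{91273}{180} \cdot \frac{1}{251001} = \frac{91273}{45180180} \approx 0.0020202$)
$X - \left(302 + a{\left(3 \right)}\right) 308 = \frac{91273}{45180180} - \left(302 - 1\right) 308 = \frac{91273}{45180180} - 301 \cdot 308 = \frac{91273}{45180180} - 92708 = - \frac{4188564036167}{45180180}$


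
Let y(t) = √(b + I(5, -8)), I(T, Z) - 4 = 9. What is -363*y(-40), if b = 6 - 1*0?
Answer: -363*√19 ≈ -1582.3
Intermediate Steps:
b = 6 (b = 6 + 0 = 6)
I(T, Z) = 13 (I(T, Z) = 4 + 9 = 13)
y(t) = √19 (y(t) = √(6 + 13) = √19)
-363*y(-40) = -363*√19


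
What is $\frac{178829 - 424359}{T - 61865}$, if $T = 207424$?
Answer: $- \frac{245530}{145559} \approx -1.6868$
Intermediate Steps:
$\frac{178829 - 424359}{T - 61865} = \frac{178829 - 424359}{207424 - 61865} = - \frac{245530}{145559}$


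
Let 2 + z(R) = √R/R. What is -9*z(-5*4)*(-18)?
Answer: -324 - 81*I*√5/5 ≈ -324.0 - 36.224*I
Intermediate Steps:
z(R) = -2 + R^(-½) (z(R) = -2 + √R/R = -2 + R^(-½))
-9*z(-5*4)*(-18) = -9*(-2 + (-5*4)^(-½))*(-18) = -9*(-2 + (-20)^(-½))*(-18) = -9*(-2 - I*√5/10)*(-18) = (18 + 9*I*√5/10)*(-18) = -324 - 81*I*√5/5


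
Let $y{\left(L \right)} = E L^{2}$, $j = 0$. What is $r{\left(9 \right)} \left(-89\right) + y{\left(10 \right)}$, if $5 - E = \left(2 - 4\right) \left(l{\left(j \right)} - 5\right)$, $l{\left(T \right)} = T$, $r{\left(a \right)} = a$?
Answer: $-1301$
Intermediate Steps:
$E = -5$ ($E = 5 - \left(2 - 4\right) \left(0 - 5\right) = 5 - \left(-2\right) \left(-5\right) = 5 - 10 = -5$)
$y{\left(L \right)} = - 5 L^{2}$
$r{\left(9 \right)} \left(-89\right) + y{\left(10 \right)} = 9 \left(-89\right) - 5 \cdot 10^{2} = -801 - 500 = -1301$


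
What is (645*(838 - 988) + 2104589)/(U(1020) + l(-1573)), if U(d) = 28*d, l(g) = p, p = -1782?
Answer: 2007839/26778 ≈ 74.981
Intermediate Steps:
l(g) = -1782
(645*(838 - 988) + 2104589)/(U(1020) + l(-1573)) = (645*(838 - 988) + 2104589)/(28*1020 - 1782) = (645*(-150) + 2104589)/(28560 - 1782) = (-96750 + 2104589)/26778 = 2007839*(1/26778) = 2007839/26778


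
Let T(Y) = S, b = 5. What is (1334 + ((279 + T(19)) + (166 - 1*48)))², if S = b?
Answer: 3013696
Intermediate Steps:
S = 5
T(Y) = 5
(1334 + ((279 + T(19)) + (166 - 1*48)))² = (1334 + ((279 + 5) + (166 - 1*48)))² = (1334 + (284 + (166 - 48)))² = (1334 + (284 + 118))² = (1334 + 402)² = 1736² = 3013696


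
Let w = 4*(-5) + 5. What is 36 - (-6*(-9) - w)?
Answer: -33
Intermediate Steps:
w = -15 (w = -20 + 5 = -15)
36 - (-6*(-9) - w) = 36 - (-6*(-9) - 1*(-15)) = 36 - (54 + 15) = 36 - 1*69 = 36 - 69 = -33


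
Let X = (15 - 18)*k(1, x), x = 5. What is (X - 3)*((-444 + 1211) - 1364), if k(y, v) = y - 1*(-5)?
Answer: 12537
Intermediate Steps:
k(y, v) = 5 + y (k(y, v) = y + 5 = 5 + y)
X = -18 (X = (15 - 18)*(5 + 1) = -3*6 = -18)
(X - 3)*((-444 + 1211) - 1364) = (-18 - 3)*((-444 + 1211) - 1364) = -21*(767 - 1364) = -21*(-597) = 12537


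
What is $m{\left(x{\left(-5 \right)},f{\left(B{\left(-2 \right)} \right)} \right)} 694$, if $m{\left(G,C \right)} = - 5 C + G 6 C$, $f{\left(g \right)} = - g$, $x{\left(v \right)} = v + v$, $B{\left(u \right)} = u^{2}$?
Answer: $180440$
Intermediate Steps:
$x{\left(v \right)} = 2 v$
$m{\left(G,C \right)} = - 5 C + 6 C G$ ($m{\left(G,C \right)} = - 5 C + 6 G C = - 5 C + 6 C G$)
$m{\left(x{\left(-5 \right)},f{\left(B{\left(-2 \right)} \right)} \right)} 694 = - \left(-2\right)^{2} \left(-5 + 6 \cdot 2 \left(-5\right)\right) 694 = \left(-1\right) 4 \left(-5 + 6 \left(-10\right)\right) 694 = - 4 \left(-5 - 60\right) 694 = \left(-4\right) \left(-65\right) 694 = 260 \cdot 694 = 180440$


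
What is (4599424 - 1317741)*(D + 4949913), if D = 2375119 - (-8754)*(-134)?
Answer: 20188900689268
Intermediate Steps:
D = 1202083 (D = 2375119 - 1*1173036 = 2375119 - 1173036 = 1202083)
(4599424 - 1317741)*(D + 4949913) = (4599424 - 1317741)*(1202083 + 4949913) = 3281683*6151996 = 20188900689268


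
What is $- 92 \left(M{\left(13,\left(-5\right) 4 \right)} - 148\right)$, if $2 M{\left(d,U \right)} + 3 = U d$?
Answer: $25714$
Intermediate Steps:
$M{\left(d,U \right)} = - \frac{3}{2} + \frac{U d}{2}$
$- 92 \left(M{\left(13,\left(-5\right) 4 \right)} - 148\right) = - 92 \left(\left(- \frac{3}{2} + \frac{1}{2} \left(\left(-5\right) 4\right) 13\right) - 148\right) = - 92 \left(\left(- \frac{3}{2} + \frac{1}{2} \left(-20\right) 13\right) - 148\right) = - 92 \left(\left(- \frac{3}{2} - 130\right) - 148\right) = - 92 \left(- \frac{263}{2} - 148\right) = \left(-92\right) \left(- \frac{559}{2}\right) = 25714$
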